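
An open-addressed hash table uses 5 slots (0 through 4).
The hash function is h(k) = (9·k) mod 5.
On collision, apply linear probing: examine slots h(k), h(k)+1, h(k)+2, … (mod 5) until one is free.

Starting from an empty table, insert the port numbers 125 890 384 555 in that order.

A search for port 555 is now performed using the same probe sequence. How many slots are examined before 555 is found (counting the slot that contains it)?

4

125: h=0 => slot 0
890: h=0, probe 0,1 => slot 1
384: h=1, probe 1,2 => slot 2
555: h=0, probe 0,1,2,3 => slot 3
Table: [125, 890, 384, 555, —]
Lookup 555: h=0, probe 0,1,2,3 → found at 3.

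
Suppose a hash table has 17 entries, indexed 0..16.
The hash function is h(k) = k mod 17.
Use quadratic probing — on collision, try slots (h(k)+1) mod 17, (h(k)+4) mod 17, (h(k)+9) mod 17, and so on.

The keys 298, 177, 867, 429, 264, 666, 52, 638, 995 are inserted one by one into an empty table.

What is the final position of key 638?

13

298: h=9 -> slot 9
177: h=7 -> slot 7
867: h=0 -> slot 0
429: h=4 -> slot 4
264: h=9, probe 9,10 -> slot 10
666: h=3 -> slot 3
52: h=1 -> slot 1
638: h=9, probe 9,10,13 -> slot 13
995: h=9, probe 9,10,13,1,8 -> slot 8
Table: [867, 52, _, 666, 429, _, _, 177, 995, 298, 264, _, _, 638, _, _, _]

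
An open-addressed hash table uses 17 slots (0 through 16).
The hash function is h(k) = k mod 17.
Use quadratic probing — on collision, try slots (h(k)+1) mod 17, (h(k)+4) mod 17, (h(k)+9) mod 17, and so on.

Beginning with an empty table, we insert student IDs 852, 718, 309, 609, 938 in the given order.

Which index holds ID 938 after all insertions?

7

852 hashes to 2; slot 2 is free -> place at 2.
718 hashes to 4; slot 4 is free -> place at 4.
309 hashes to 3; slot 3 is free -> place at 3.
609 hashes to 14; slot 14 is free -> place at 14.
938 hashes to 3; 3,4 taken -> place at 7.
Table: [., ., 852, 309, 718, ., ., 938, ., ., ., ., ., ., 609, ., .]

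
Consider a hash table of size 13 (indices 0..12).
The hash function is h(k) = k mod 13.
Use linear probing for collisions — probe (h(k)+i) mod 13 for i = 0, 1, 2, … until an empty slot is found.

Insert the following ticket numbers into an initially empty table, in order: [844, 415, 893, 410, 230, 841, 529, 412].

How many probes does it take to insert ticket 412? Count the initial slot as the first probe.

Insert 844: h=12, slot 12 empty -> index 12.
Insert 415: h=12, slot 12 occupied -> index 0.
Insert 893: h=9, slot 9 empty -> index 9.
Insert 410: h=7, slot 7 empty -> index 7.
Insert 230: h=9, slot 9 occupied -> index 10.
Insert 841: h=9, slots 9,10 occupied -> index 11.
Insert 529: h=9, slots 9,10,11,12,0 occupied -> index 1.
Insert 412: h=9, slots 9,10,11,12,0,1 occupied -> index 2.
Table: [415, 529, 412, ∅, ∅, ∅, ∅, 410, ∅, 893, 230, 841, 844]

7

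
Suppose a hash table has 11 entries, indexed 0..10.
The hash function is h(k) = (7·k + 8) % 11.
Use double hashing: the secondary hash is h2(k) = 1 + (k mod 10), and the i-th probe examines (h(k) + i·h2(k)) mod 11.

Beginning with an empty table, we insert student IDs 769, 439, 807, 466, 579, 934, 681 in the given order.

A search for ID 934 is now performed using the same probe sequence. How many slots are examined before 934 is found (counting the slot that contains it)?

Insert 769: h=1, slot 1 empty -> index 1.
Insert 439: h=1, h2=10, slot 1 occupied -> index 0.
Insert 807: h=3, slot 3 empty -> index 3.
Insert 466: h=3, h2=7, slot 3 occupied -> index 10.
Insert 579: h=2, slot 2 empty -> index 2.
Insert 934: h=1, h2=5, slot 1 occupied -> index 6.
Insert 681: h=1, h2=2, slots 1,3 occupied -> index 5.
Table: [439, 769, 579, 807, ∅, 681, 934, ∅, ∅, ∅, 466]
Lookup 934: h=1, h2=5, probe 1,6 → found at 6.

2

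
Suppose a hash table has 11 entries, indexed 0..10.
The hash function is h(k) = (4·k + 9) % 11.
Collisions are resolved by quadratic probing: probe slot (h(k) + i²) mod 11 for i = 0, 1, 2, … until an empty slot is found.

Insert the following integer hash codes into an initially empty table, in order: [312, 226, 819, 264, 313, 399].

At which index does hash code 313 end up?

8

Insert 312: h=3, slot 3 empty -> index 3.
Insert 226: h=0, slot 0 empty -> index 0.
Insert 819: h=7, slot 7 empty -> index 7.
Insert 264: h=9, slot 9 empty -> index 9.
Insert 313: h=7, slot 7 occupied -> index 8.
Insert 399: h=10, slot 10 empty -> index 10.
Table: [226, _, _, 312, _, _, _, 819, 313, 264, 399]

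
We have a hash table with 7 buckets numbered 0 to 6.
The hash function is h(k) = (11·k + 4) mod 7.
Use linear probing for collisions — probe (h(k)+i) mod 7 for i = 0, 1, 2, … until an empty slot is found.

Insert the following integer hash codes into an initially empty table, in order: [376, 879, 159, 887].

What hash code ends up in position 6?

376 hashes to 3; slot 3 is free → place at 3.
879 hashes to 6; slot 6 is free → place at 6.
159 hashes to 3; 3 taken → place at 4.
887 hashes to 3; 3,4 taken → place at 5.
Table: [., ., ., 376, 159, 887, 879]

879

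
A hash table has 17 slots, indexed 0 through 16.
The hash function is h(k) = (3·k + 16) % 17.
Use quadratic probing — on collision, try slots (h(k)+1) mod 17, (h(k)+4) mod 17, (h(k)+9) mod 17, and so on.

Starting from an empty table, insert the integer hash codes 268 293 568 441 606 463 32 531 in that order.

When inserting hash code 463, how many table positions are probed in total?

2

268 hashes to 4; slot 4 is free => place at 4.
293 hashes to 11; slot 11 is free => place at 11.
568 hashes to 3; slot 3 is free => place at 3.
441 hashes to 13; slot 13 is free => place at 13.
606 hashes to 15; slot 15 is free => place at 15.
463 hashes to 11; 11 taken => place at 12.
32 hashes to 10; slot 10 is free => place at 10.
531 hashes to 11; 11,12,15,3,10 taken => place at 2.
Table: [—, —, 531, 568, 268, —, —, —, —, —, 32, 293, 463, 441, —, 606, —]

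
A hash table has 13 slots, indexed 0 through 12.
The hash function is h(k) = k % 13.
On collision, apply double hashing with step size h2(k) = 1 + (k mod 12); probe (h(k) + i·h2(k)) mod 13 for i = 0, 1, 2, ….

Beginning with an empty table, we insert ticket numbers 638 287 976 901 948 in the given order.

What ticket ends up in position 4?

638: h=1 => slot 1
287: h=1, h2=12, probe 1,0 => slot 0
976: h=1, h2=5, probe 1,6 => slot 6
901: h=4 => slot 4
948: h=12 => slot 12
Table: [287, 638, -, -, 901, -, 976, -, -, -, -, -, 948]

901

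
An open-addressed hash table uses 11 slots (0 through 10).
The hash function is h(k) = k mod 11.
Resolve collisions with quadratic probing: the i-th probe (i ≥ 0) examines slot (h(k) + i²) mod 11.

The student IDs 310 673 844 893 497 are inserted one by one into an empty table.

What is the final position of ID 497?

Insert 310: h=2, slot 2 empty -> index 2.
Insert 673: h=2, slot 2 occupied -> index 3.
Insert 844: h=8, slot 8 empty -> index 8.
Insert 893: h=2, slots 2,3 occupied -> index 6.
Insert 497: h=2, slots 2,3,6 occupied -> index 0.
Table: [497, ∅, 310, 673, ∅, ∅, 893, ∅, 844, ∅, ∅]

0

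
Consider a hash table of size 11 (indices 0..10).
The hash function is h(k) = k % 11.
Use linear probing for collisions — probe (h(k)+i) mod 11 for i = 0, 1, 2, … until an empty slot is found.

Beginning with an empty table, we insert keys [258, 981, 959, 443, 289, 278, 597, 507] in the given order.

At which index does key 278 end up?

7

Insert 258: h=5, slot 5 empty -> index 5.
Insert 981: h=2, slot 2 empty -> index 2.
Insert 959: h=2, slot 2 occupied -> index 3.
Insert 443: h=3, slot 3 occupied -> index 4.
Insert 289: h=3, slots 3,4,5 occupied -> index 6.
Insert 278: h=3, slots 3,4,5,6 occupied -> index 7.
Insert 597: h=3, slots 3,4,5,6,7 occupied -> index 8.
Insert 507: h=1, slot 1 empty -> index 1.
Table: [-, 507, 981, 959, 443, 258, 289, 278, 597, -, -]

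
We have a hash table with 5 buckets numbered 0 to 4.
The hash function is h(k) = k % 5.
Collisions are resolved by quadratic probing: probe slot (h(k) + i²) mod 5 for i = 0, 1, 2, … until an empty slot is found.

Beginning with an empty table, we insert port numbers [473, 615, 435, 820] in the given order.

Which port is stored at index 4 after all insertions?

473: h=3 -> slot 3
615: h=0 -> slot 0
435: h=0, probe 0,1 -> slot 1
820: h=0, probe 0,1,4 -> slot 4
Table: [615, 435, _, 473, 820]

820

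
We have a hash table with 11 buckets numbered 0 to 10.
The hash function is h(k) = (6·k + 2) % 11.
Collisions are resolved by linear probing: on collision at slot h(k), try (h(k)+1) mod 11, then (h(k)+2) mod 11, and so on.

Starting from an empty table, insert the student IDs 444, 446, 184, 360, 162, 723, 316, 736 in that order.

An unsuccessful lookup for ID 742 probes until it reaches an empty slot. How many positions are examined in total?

3

444 hashes to 4; slot 4 is free => place at 4.
446 hashes to 5; slot 5 is free => place at 5.
184 hashes to 6; slot 6 is free => place at 6.
360 hashes to 6; 6 taken => place at 7.
162 hashes to 6; 6,7 taken => place at 8.
723 hashes to 6; 6,7,8 taken => place at 9.
316 hashes to 6; 6,7,8,9 taken => place at 10.
736 hashes to 7; 7,8,9,10 taken => place at 0.
Table: [736, ∅, ∅, ∅, 444, 446, 184, 360, 162, 723, 316]
Lookup 742: h=10, probe 10,0,1 → slot 1 empty, not found.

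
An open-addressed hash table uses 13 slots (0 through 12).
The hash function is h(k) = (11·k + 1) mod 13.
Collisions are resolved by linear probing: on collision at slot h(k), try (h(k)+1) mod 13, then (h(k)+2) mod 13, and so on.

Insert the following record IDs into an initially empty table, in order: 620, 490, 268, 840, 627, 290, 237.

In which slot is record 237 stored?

620 hashes to 9; slot 9 is free => place at 9.
490 hashes to 9; 9 taken => place at 10.
268 hashes to 11; slot 11 is free => place at 11.
840 hashes to 11; 11 taken => place at 12.
627 hashes to 8; slot 8 is free => place at 8.
290 hashes to 6; slot 6 is free => place at 6.
237 hashes to 8; 8,9,10,11,12 taken => place at 0.
Table: [237, _, _, _, _, _, 290, _, 627, 620, 490, 268, 840]

0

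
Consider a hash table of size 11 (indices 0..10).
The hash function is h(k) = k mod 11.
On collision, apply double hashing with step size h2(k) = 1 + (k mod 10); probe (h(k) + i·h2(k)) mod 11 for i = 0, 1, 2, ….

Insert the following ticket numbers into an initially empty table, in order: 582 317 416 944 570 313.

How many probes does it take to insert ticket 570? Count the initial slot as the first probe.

3

582 hashes to 10; slot 10 is free -> place at 10.
317 hashes to 9; slot 9 is free -> place at 9.
416 hashes to 9, h2=7; 9 taken -> place at 5.
944 hashes to 9, h2=5; 9 taken -> place at 3.
570 hashes to 9, h2=1; 9,10 taken -> place at 0.
313 hashes to 5, h2=4; 5,9 taken -> place at 2.
Table: [570, -, 313, 944, -, 416, -, -, -, 317, 582]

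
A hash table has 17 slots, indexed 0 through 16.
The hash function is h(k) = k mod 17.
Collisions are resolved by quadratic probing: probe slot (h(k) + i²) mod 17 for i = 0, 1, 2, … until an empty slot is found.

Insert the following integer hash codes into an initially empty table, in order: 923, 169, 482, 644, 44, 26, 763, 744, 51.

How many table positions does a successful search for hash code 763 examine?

Insert 923: h=5, slot 5 empty → index 5.
Insert 169: h=16, slot 16 empty → index 16.
Insert 482: h=6, slot 6 empty → index 6.
Insert 644: h=15, slot 15 empty → index 15.
Insert 44: h=10, slot 10 empty → index 10.
Insert 26: h=9, slot 9 empty → index 9.
Insert 763: h=15, slots 15,16 occupied → index 2.
Insert 744: h=13, slot 13 empty → index 13.
Insert 51: h=0, slot 0 empty → index 0.
Table: [51, _, 763, _, _, 923, 482, _, _, 26, 44, _, _, 744, _, 644, 169]
Lookup 763: h=15, probe 15,16,2 → found at 2.

3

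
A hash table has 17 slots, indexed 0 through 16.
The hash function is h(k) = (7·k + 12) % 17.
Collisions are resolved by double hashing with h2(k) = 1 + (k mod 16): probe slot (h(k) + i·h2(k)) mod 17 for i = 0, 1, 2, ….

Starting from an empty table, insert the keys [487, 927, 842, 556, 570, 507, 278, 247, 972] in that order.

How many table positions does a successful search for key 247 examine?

487 hashes to 4; slot 4 is free → place at 4.
927 hashes to 7; slot 7 is free → place at 7.
842 hashes to 7, h2=11; 7 taken → place at 1.
556 hashes to 11; slot 11 is free → place at 11.
570 hashes to 7, h2=11; 7,1 taken → place at 12.
507 hashes to 8; slot 8 is free → place at 8.
278 hashes to 3; slot 3 is free → place at 3.
247 hashes to 7, h2=8; 7 taken → place at 15.
972 hashes to 16; slot 16 is free → place at 16.
Table: [., 842, ., 278, 487, ., ., 927, 507, ., ., 556, 570, ., ., 247, 972]
Lookup 247: h=7, h2=8, probe 7,15 → found at 15.

2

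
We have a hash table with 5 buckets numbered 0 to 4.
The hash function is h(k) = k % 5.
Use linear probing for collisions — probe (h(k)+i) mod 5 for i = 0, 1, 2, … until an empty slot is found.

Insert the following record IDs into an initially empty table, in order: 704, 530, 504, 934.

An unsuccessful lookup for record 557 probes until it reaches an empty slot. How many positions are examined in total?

704: h=4 → slot 4
530: h=0 → slot 0
504: h=4, probe 4,0,1 → slot 1
934: h=4, probe 4,0,1,2 → slot 2
Table: [530, 504, 934, ∅, 704]
Lookup 557: h=2, probe 2,3 → slot 3 empty, not found.

2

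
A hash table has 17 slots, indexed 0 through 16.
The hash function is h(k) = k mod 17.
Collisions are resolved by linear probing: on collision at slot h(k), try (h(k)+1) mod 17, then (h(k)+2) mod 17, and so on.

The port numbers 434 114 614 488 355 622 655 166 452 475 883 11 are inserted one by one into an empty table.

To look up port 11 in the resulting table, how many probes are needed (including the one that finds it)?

10

434 hashes to 9; slot 9 is free -> place at 9.
114 hashes to 12; slot 12 is free -> place at 12.
614 hashes to 2; slot 2 is free -> place at 2.
488 hashes to 12; 12 taken -> place at 13.
355 hashes to 15; slot 15 is free -> place at 15.
622 hashes to 10; slot 10 is free -> place at 10.
655 hashes to 9; 9,10 taken -> place at 11.
166 hashes to 13; 13 taken -> place at 14.
452 hashes to 10; 10,11,12,13,14,15 taken -> place at 16.
475 hashes to 16; 16 taken -> place at 0.
883 hashes to 16; 16,0 taken -> place at 1.
11 hashes to 11; 11,12,13,14,15,16,0,1,2 taken -> place at 3.
Table: [475, 883, 614, 11, ., ., ., ., ., 434, 622, 655, 114, 488, 166, 355, 452]
Lookup 11: h=11, probe 11,12,13,14,15,16,0,1,2,3 → found at 3.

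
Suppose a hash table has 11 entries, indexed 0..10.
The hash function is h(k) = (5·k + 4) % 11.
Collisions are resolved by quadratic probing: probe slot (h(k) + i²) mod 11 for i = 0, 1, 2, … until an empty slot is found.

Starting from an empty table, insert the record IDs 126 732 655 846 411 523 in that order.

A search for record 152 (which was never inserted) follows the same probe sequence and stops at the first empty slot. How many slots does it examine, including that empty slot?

126 hashes to 7; slot 7 is free -> place at 7.
732 hashes to 1; slot 1 is free -> place at 1.
655 hashes to 1; 1 taken -> place at 2.
846 hashes to 10; slot 10 is free -> place at 10.
411 hashes to 2; 2 taken -> place at 3.
523 hashes to 1; 1,2 taken -> place at 5.
Table: [-, 732, 655, 411, -, 523, -, 126, -, -, 846]
Lookup 152: h=5, probe 5,6 → slot 6 empty, not found.

2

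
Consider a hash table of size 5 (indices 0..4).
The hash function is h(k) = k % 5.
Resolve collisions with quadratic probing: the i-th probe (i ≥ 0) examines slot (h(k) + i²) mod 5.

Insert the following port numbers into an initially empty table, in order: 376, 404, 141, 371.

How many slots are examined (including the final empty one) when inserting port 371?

Insert 376: h=1, slot 1 empty => index 1.
Insert 404: h=4, slot 4 empty => index 4.
Insert 141: h=1, slot 1 occupied => index 2.
Insert 371: h=1, slots 1,2 occupied => index 0.
Table: [371, 376, 141, _, 404]

3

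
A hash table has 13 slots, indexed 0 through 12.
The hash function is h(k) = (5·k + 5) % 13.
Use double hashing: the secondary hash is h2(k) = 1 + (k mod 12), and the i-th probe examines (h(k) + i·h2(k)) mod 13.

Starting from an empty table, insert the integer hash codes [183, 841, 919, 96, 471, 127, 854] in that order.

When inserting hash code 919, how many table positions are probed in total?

183 hashes to 10; slot 10 is free => place at 10.
841 hashes to 11; slot 11 is free => place at 11.
919 hashes to 11, h2=8; 11 taken => place at 6.
96 hashes to 4; slot 4 is free => place at 4.
471 hashes to 7; slot 7 is free => place at 7.
127 hashes to 3; slot 3 is free => place at 3.
854 hashes to 11, h2=3; 11 taken => place at 1.
Table: [-, 854, -, 127, 96, -, 919, 471, -, -, 183, 841, -]

2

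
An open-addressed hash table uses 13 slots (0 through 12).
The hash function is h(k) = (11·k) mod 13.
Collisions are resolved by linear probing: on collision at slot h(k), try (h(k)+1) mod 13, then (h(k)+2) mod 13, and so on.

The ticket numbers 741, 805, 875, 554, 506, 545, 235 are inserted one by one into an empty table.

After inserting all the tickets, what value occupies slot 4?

741: h=0 → slot 0
805: h=2 → slot 2
875: h=5 → slot 5
554: h=10 → slot 10
506: h=2, probe 2,3 → slot 3
545: h=2, probe 2,3,4 → slot 4
235: h=11 → slot 11
Table: [741, -, 805, 506, 545, 875, -, -, -, -, 554, 235, -]

545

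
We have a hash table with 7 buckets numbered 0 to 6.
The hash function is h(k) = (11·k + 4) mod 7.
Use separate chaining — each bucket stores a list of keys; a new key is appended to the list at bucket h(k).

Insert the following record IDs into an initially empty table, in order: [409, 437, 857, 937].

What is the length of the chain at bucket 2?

3

Insert 409: h=2, bucket 2 empty -> new chain.
Insert 437: h=2, bucket 2 nonempty -> append to chain.
Insert 857: h=2, bucket 2 nonempty -> append to chain.
Insert 937: h=0, bucket 0 empty -> new chain.
Final buckets:
0: 937
1: -
2: 409 -> 437 -> 857
3: -
4: -
5: -
6: -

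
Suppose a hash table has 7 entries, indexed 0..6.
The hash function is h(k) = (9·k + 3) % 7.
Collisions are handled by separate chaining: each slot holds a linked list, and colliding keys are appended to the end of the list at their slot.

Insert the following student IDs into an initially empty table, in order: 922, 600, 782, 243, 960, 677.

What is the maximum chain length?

5

922 → bucket 6
600 → bucket 6 (collision)
782 → bucket 6 (collision)
243 → bucket 6 (collision)
960 → bucket 5
677 → bucket 6 (collision)
Final buckets:
0: -
1: -
2: -
3: -
4: -
5: 960
6: 922 -> 600 -> 782 -> 243 -> 677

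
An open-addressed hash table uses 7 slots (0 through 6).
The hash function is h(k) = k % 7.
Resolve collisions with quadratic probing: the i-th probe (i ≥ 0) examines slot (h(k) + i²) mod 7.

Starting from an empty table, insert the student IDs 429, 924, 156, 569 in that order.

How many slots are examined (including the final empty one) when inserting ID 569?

Insert 429: h=2, slot 2 empty -> index 2.
Insert 924: h=0, slot 0 empty -> index 0.
Insert 156: h=2, slot 2 occupied -> index 3.
Insert 569: h=2, slots 2,3 occupied -> index 6.
Table: [924, —, 429, 156, —, —, 569]

3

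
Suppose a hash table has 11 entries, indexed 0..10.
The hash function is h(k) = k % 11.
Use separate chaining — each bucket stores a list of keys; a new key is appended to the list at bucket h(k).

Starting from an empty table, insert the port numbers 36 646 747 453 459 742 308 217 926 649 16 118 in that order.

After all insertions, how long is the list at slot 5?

2

36 -> bucket 3
646 -> bucket 8
747 -> bucket 10
453 -> bucket 2
459 -> bucket 8 (collision)
742 -> bucket 5
308 -> bucket 0
217 -> bucket 8 (collision)
926 -> bucket 2 (collision)
649 -> bucket 0 (collision)
16 -> bucket 5 (collision)
118 -> bucket 8 (collision)
Final buckets:
0: 308 -> 649
1: .
2: 453 -> 926
3: 36
4: .
5: 742 -> 16
6: .
7: .
8: 646 -> 459 -> 217 -> 118
9: .
10: 747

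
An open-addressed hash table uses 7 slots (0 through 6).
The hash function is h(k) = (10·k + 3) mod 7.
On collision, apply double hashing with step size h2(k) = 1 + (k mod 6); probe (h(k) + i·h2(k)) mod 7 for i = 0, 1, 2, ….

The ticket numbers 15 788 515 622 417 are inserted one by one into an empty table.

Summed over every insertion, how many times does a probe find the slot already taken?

4

15: h=6 -> slot 6
788: h=1 -> slot 1
515: h=1, h2=6, probe 1,0 -> slot 0
622: h=0, h2=5, probe 0,5 -> slot 5
417: h=1, h2=4, probe 1,5,2 -> slot 2
Table: [515, 788, 417, -, -, 622, 15]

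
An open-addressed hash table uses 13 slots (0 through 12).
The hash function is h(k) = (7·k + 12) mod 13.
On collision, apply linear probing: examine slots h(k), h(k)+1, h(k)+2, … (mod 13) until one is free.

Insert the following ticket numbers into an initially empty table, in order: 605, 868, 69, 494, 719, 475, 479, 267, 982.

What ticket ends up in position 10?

605 hashes to 9; slot 9 is free -> place at 9.
868 hashes to 4; slot 4 is free -> place at 4.
69 hashes to 1; slot 1 is free -> place at 1.
494 hashes to 12; slot 12 is free -> place at 12.
719 hashes to 1; 1 taken -> place at 2.
475 hashes to 9; 9 taken -> place at 10.
479 hashes to 11; slot 11 is free -> place at 11.
267 hashes to 9; 9,10,11,12 taken -> place at 0.
982 hashes to 9; 9,10,11,12,0,1,2 taken -> place at 3.
Table: [267, 69, 719, 982, 868, _, _, _, _, 605, 475, 479, 494]

475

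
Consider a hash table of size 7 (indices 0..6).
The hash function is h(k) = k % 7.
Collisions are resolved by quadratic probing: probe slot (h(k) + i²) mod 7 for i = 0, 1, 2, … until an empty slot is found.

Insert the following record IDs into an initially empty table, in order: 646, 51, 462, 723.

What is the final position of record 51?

Insert 646: h=2, slot 2 empty => index 2.
Insert 51: h=2, slot 2 occupied => index 3.
Insert 462: h=0, slot 0 empty => index 0.
Insert 723: h=2, slots 2,3 occupied => index 6.
Table: [462, ., 646, 51, ., ., 723]

3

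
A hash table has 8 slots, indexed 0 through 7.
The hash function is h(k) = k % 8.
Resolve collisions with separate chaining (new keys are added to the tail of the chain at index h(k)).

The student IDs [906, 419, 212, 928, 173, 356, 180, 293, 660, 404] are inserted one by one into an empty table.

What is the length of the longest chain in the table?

Insert 906: h=2, bucket 2 empty → new chain.
Insert 419: h=3, bucket 3 empty → new chain.
Insert 212: h=4, bucket 4 empty → new chain.
Insert 928: h=0, bucket 0 empty → new chain.
Insert 173: h=5, bucket 5 empty → new chain.
Insert 356: h=4, bucket 4 nonempty → append to chain.
Insert 180: h=4, bucket 4 nonempty → append to chain.
Insert 293: h=5, bucket 5 nonempty → append to chain.
Insert 660: h=4, bucket 4 nonempty → append to chain.
Insert 404: h=4, bucket 4 nonempty → append to chain.
Final buckets:
0: 928
1: .
2: 906
3: 419
4: 212 -> 356 -> 180 -> 660 -> 404
5: 173 -> 293
6: .
7: .

5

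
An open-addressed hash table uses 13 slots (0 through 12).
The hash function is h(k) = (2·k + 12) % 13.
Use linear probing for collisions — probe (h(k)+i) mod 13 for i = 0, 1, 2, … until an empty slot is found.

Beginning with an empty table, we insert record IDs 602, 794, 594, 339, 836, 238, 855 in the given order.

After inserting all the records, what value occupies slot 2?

339

602 hashes to 7; slot 7 is free → place at 7.
794 hashes to 1; slot 1 is free → place at 1.
594 hashes to 4; slot 4 is free → place at 4.
339 hashes to 1; 1 taken → place at 2.
836 hashes to 7; 7 taken → place at 8.
238 hashes to 7; 7,8 taken → place at 9.
855 hashes to 6; slot 6 is free → place at 6.
Table: [_, 794, 339, _, 594, _, 855, 602, 836, 238, _, _, _]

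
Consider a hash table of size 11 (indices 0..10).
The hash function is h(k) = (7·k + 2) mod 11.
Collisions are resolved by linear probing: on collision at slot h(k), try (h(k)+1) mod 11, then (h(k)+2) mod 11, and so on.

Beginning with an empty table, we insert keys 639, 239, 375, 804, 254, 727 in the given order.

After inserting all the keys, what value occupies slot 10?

375

639: h=9 -> slot 9
239: h=3 -> slot 3
375: h=9, probe 9,10 -> slot 10
804: h=9, probe 9,10,0 -> slot 0
254: h=9, probe 9,10,0,1 -> slot 1
727: h=9, probe 9,10,0,1,2 -> slot 2
Table: [804, 254, 727, 239, _, _, _, _, _, 639, 375]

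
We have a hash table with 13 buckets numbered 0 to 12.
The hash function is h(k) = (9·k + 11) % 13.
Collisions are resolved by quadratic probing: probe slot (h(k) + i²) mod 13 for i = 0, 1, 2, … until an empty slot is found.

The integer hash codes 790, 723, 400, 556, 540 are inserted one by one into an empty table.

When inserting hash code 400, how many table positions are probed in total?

2

790: h=10 -> slot 10
723: h=5 -> slot 5
400: h=10, probe 10,11 -> slot 11
556: h=10, probe 10,11,1 -> slot 1
540: h=9 -> slot 9
Table: [-, 556, -, -, -, 723, -, -, -, 540, 790, 400, -]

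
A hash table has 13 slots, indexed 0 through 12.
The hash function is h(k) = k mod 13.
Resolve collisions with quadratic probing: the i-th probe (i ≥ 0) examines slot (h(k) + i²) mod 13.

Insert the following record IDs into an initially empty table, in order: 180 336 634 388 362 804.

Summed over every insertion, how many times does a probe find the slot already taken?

180: h=11 => slot 11
336: h=11, probe 11,12 => slot 12
634: h=10 => slot 10
388: h=11, probe 11,12,2 => slot 2
362: h=11, probe 11,12,2,7 => slot 7
804: h=11, probe 11,12,2,7,1 => slot 1
Table: [_, 804, 388, _, _, _, _, 362, _, _, 634, 180, 336]

10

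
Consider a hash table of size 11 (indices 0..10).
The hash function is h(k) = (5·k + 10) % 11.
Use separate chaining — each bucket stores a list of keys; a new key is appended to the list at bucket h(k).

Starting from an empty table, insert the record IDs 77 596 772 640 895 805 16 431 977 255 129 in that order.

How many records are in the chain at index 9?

6

77 → bucket 10
596 → bucket 9
772 → bucket 9 (collision)
640 → bucket 9 (collision)
895 → bucket 8
805 → bucket 9 (collision)
16 → bucket 2
431 → bucket 9 (collision)
977 → bucket 0
255 → bucket 9 (collision)
129 → bucket 6
Final buckets:
0: 977
1: -
2: 16
3: -
4: -
5: -
6: 129
7: -
8: 895
9: 596 -> 772 -> 640 -> 805 -> 431 -> 255
10: 77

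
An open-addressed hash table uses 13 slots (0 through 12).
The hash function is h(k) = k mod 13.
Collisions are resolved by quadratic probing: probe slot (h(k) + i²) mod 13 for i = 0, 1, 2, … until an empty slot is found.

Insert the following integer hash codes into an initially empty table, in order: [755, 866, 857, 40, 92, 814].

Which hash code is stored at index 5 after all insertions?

755 hashes to 1; slot 1 is free → place at 1.
866 hashes to 8; slot 8 is free → place at 8.
857 hashes to 12; slot 12 is free → place at 12.
40 hashes to 1; 1 taken → place at 2.
92 hashes to 1; 1,2 taken → place at 5.
814 hashes to 8; 8 taken → place at 9.
Table: [—, 755, 40, —, —, 92, —, —, 866, 814, —, —, 857]

92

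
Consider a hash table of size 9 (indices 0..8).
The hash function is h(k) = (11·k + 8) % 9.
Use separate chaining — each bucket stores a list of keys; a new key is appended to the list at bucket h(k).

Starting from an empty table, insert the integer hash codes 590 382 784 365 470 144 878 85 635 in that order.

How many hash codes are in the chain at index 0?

Insert 590: h=0, bucket 0 empty -> new chain.
Insert 382: h=7, bucket 7 empty -> new chain.
Insert 784: h=1, bucket 1 empty -> new chain.
Insert 365: h=0, bucket 0 nonempty -> append to chain.
Insert 470: h=3, bucket 3 empty -> new chain.
Insert 144: h=8, bucket 8 empty -> new chain.
Insert 878: h=0, bucket 0 nonempty -> append to chain.
Insert 85: h=7, bucket 7 nonempty -> append to chain.
Insert 635: h=0, bucket 0 nonempty -> append to chain.
Final buckets:
0: 590 -> 365 -> 878 -> 635
1: 784
2: ∅
3: 470
4: ∅
5: ∅
6: ∅
7: 382 -> 85
8: 144

4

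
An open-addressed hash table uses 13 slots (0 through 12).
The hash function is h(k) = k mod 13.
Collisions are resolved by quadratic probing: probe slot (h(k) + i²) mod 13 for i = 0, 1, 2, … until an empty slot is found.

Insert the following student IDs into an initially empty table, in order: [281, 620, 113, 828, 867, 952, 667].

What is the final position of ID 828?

0

281 hashes to 8; slot 8 is free → place at 8.
620 hashes to 9; slot 9 is free → place at 9.
113 hashes to 9; 9 taken → place at 10.
828 hashes to 9; 9,10 taken → place at 0.
867 hashes to 9; 9,10,0 taken → place at 5.
952 hashes to 3; slot 3 is free → place at 3.
667 hashes to 4; slot 4 is free → place at 4.
Table: [828, _, _, 952, 667, 867, _, _, 281, 620, 113, _, _]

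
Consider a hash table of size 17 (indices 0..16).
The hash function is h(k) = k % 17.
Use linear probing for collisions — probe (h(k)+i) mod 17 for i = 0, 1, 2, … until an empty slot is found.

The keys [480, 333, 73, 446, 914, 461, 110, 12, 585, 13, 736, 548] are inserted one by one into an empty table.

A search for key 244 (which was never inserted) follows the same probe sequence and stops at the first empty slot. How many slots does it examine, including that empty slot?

10

Insert 480: h=4, slot 4 empty → index 4.
Insert 333: h=10, slot 10 empty → index 10.
Insert 73: h=5, slot 5 empty → index 5.
Insert 446: h=4, slots 4,5 occupied → index 6.
Insert 914: h=13, slot 13 empty → index 13.
Insert 461: h=2, slot 2 empty → index 2.
Insert 110: h=8, slot 8 empty → index 8.
Insert 12: h=12, slot 12 empty → index 12.
Insert 585: h=7, slot 7 empty → index 7.
Insert 13: h=13, slot 13 occupied → index 14.
Insert 736: h=5, slots 5,6,7,8 occupied → index 9.
Insert 548: h=4, slots 4,5,6,7,8,9,10 occupied → index 11.
Table: [—, —, 461, —, 480, 73, 446, 585, 110, 736, 333, 548, 12, 914, 13, —, —]
Lookup 244: h=6, probe 6,7,8,9,10,11,12,13,14,15 → slot 15 empty, not found.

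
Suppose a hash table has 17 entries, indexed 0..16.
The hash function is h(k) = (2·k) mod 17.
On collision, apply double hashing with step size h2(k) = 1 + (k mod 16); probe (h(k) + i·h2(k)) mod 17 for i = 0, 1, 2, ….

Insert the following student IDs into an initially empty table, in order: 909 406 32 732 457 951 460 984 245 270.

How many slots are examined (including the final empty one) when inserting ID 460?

909: h=16 => slot 16
406: h=13 => slot 13
32: h=13, h2=1, probe 13,14 => slot 14
732: h=2 => slot 2
457: h=13, h2=10, probe 13,6 => slot 6
951: h=15 => slot 15
460: h=2, h2=13, probe 2,15,11 => slot 11
984: h=13, h2=9, probe 13,5 => slot 5
245: h=14, h2=6, probe 14,3 => slot 3
270: h=13, h2=15, probe 13,11,9 => slot 9
Table: [., ., 732, 245, ., 984, 457, ., ., 270, ., 460, ., 406, 32, 951, 909]

3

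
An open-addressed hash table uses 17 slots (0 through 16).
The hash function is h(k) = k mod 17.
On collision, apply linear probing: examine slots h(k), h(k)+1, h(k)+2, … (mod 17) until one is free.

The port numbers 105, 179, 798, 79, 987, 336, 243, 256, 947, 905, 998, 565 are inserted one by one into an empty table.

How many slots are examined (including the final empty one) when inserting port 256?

2

105 hashes to 3; slot 3 is free → place at 3.
179 hashes to 9; slot 9 is free → place at 9.
798 hashes to 16; slot 16 is free → place at 16.
79 hashes to 11; slot 11 is free → place at 11.
987 hashes to 1; slot 1 is free → place at 1.
336 hashes to 13; slot 13 is free → place at 13.
243 hashes to 5; slot 5 is free → place at 5.
256 hashes to 1; 1 taken → place at 2.
947 hashes to 12; slot 12 is free → place at 12.
905 hashes to 4; slot 4 is free → place at 4.
998 hashes to 12; 12,13 taken → place at 14.
565 hashes to 4; 4,5 taken → place at 6.
Table: [-, 987, 256, 105, 905, 243, 565, -, -, 179, -, 79, 947, 336, 998, -, 798]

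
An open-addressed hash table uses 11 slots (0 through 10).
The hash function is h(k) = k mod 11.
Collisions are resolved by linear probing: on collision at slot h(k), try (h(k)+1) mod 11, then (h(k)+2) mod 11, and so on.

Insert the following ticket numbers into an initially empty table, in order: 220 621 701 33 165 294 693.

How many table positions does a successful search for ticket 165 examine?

220: h=0 => slot 0
621: h=5 => slot 5
701: h=8 => slot 8
33: h=0, probe 0,1 => slot 1
165: h=0, probe 0,1,2 => slot 2
294: h=8, probe 8,9 => slot 9
693: h=0, probe 0,1,2,3 => slot 3
Table: [220, 33, 165, 693, -, 621, -, -, 701, 294, -]
Lookup 165: h=0, probe 0,1,2 → found at 2.

3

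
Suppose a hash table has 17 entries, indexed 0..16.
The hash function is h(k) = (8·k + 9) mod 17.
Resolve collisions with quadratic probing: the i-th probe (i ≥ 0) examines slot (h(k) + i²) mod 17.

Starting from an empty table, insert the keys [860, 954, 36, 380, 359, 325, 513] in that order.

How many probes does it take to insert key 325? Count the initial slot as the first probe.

860: h=4 → slot 4
954: h=8 → slot 8
36: h=8, probe 8,9 → slot 9
380: h=6 → slot 6
359: h=8, probe 8,9,12 → slot 12
325: h=8, probe 8,9,12,0 → slot 0
513: h=16 → slot 16
Table: [325, ., ., ., 860, ., 380, ., 954, 36, ., ., 359, ., ., ., 513]

4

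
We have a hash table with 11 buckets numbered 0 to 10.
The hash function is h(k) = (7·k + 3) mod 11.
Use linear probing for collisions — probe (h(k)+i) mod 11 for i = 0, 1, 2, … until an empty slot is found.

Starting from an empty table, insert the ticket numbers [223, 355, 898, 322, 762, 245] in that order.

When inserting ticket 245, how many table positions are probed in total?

223: h=2 => slot 2
355: h=2, probe 2,3 => slot 3
898: h=8 => slot 8
322: h=2, probe 2,3,4 => slot 4
762: h=2, probe 2,3,4,5 => slot 5
245: h=2, probe 2,3,4,5,6 => slot 6
Table: [., ., 223, 355, 322, 762, 245, ., 898, ., .]

5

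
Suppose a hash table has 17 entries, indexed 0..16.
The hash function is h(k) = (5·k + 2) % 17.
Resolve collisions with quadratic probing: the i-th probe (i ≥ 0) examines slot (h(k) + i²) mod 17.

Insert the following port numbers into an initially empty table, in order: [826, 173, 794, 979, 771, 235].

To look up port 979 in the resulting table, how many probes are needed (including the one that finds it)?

826: h=1 → slot 1
173: h=0 → slot 0
794: h=11 → slot 11
979: h=1, probe 1,2 → slot 2
771: h=15 → slot 15
235: h=4 → slot 4
Table: [173, 826, 979, —, 235, —, —, —, —, —, —, 794, —, —, —, 771, —]
Lookup 979: h=1, probe 1,2 → found at 2.

2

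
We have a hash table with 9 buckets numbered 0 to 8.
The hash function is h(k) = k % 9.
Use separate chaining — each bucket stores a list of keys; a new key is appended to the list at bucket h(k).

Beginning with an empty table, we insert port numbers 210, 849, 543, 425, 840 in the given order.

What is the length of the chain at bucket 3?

4

210 → bucket 3
849 → bucket 3 (collision)
543 → bucket 3 (collision)
425 → bucket 2
840 → bucket 3 (collision)
Final buckets:
0: -
1: -
2: 425
3: 210 -> 849 -> 543 -> 840
4: -
5: -
6: -
7: -
8: -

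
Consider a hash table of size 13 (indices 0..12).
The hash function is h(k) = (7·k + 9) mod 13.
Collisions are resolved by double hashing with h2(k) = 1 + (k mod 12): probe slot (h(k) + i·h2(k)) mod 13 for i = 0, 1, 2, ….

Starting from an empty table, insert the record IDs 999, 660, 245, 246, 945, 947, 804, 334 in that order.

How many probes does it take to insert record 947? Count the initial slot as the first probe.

3

Insert 999: h=8, slot 8 empty -> index 8.
Insert 660: h=1, slot 1 empty -> index 1.
Insert 245: h=8, h2=6, slots 8,1 occupied -> index 7.
Insert 246: h=2, slot 2 empty -> index 2.
Insert 945: h=7, h2=10, slot 7 occupied -> index 4.
Insert 947: h=8, h2=12, slots 8,7 occupied -> index 6.
Insert 804: h=8, h2=1, slot 8 occupied -> index 9.
Insert 334: h=7, h2=11, slot 7 occupied -> index 5.
Table: [∅, 660, 246, ∅, 945, 334, 947, 245, 999, 804, ∅, ∅, ∅]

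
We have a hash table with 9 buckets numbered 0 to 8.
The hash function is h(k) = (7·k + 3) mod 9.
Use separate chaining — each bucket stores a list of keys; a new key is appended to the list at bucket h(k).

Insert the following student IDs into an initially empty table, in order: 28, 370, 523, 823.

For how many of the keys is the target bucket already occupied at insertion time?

Insert 28: h=1, bucket 1 empty -> new chain.
Insert 370: h=1, bucket 1 nonempty -> append to chain.
Insert 523: h=1, bucket 1 nonempty -> append to chain.
Insert 823: h=4, bucket 4 empty -> new chain.
Final buckets:
0: .
1: 28 -> 370 -> 523
2: .
3: .
4: 823
5: .
6: .
7: .
8: .

2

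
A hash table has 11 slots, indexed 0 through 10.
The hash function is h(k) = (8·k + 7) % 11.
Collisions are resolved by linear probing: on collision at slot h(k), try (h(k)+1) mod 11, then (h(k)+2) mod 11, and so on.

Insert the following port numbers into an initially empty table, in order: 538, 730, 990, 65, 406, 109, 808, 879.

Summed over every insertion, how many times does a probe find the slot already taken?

11

538: h=10 => slot 10
730: h=6 => slot 6
990: h=7 => slot 7
65: h=10, probe 10,0 => slot 0
406: h=10, probe 10,0,1 => slot 1
109: h=10, probe 10,0,1,2 => slot 2
808: h=3 => slot 3
879: h=10, probe 10,0,1,2,3,4 => slot 4
Table: [65, 406, 109, 808, 879, ., 730, 990, ., ., 538]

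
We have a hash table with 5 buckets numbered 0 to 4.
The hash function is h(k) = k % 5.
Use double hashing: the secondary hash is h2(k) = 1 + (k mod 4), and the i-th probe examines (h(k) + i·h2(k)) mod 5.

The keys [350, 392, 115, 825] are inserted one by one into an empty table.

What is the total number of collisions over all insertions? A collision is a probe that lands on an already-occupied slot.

Insert 350: h=0, slot 0 empty → index 0.
Insert 392: h=2, slot 2 empty → index 2.
Insert 115: h=0, h2=4, slot 0 occupied → index 4.
Insert 825: h=0, h2=2, slots 0,2,4 occupied → index 1.
Table: [350, 825, 392, _, 115]

4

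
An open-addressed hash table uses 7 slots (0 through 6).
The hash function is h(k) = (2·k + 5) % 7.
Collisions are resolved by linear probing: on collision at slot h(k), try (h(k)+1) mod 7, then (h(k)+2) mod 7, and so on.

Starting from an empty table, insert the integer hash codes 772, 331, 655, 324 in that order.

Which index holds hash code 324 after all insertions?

772 hashes to 2; slot 2 is free → place at 2.
331 hashes to 2; 2 taken → place at 3.
655 hashes to 6; slot 6 is free → place at 6.
324 hashes to 2; 2,3 taken → place at 4.
Table: [∅, ∅, 772, 331, 324, ∅, 655]

4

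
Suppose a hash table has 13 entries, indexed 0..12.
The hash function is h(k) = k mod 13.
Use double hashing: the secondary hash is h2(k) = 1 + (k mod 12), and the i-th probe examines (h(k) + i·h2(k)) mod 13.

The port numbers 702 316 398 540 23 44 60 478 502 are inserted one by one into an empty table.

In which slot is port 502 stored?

702: h=0 => slot 0
316: h=4 => slot 4
398: h=8 => slot 8
540: h=7 => slot 7
23: h=10 => slot 10
44: h=5 => slot 5
60: h=8, h2=1, probe 8,9 => slot 9
478: h=10, h2=11, probe 10,8,6 => slot 6
502: h=8, h2=11, probe 8,6,4,2 => slot 2
Table: [702, _, 502, _, 316, 44, 478, 540, 398, 60, 23, _, _]

2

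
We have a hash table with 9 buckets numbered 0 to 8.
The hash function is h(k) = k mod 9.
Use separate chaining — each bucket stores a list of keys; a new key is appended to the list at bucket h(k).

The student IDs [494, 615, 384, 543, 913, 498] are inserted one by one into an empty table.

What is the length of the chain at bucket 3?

3

Insert 494: h=8, bucket 8 empty → new chain.
Insert 615: h=3, bucket 3 empty → new chain.
Insert 384: h=6, bucket 6 empty → new chain.
Insert 543: h=3, bucket 3 nonempty → append to chain.
Insert 913: h=4, bucket 4 empty → new chain.
Insert 498: h=3, bucket 3 nonempty → append to chain.
Final buckets:
0: _
1: _
2: _
3: 615 -> 543 -> 498
4: 913
5: _
6: 384
7: _
8: 494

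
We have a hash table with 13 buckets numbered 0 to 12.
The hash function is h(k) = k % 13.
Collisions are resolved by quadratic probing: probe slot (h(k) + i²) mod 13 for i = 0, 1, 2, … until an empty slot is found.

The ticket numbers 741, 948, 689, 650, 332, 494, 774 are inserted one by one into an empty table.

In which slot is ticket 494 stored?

741: h=0 => slot 0
948: h=12 => slot 12
689: h=0, probe 0,1 => slot 1
650: h=0, probe 0,1,4 => slot 4
332: h=7 => slot 7
494: h=0, probe 0,1,4,9 => slot 9
774: h=7, probe 7,8 => slot 8
Table: [741, 689, ∅, ∅, 650, ∅, ∅, 332, 774, 494, ∅, ∅, 948]

9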